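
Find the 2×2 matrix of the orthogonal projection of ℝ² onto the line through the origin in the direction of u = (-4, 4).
[[1/2, -1/2], [-1/2, 1/2]]

The orthogonal projection onto the line spanned by a nonzero vector u = (a, b) has matrix P = (u uᵀ) / (uᵀ u) = (1/(a² + b²)) · [[a², ab], [ab, b²]].
Here u = (-4, 4), so a² + b² = 16 + 16 = 32.
P = (1/32) · [[16, -16], [-16, 16]] = [[1/2, -1/2], [-1/2, 1/2]].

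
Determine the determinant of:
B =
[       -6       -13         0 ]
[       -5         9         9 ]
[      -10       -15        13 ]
det(B) = -1187

Expand along row 0 (cofactor expansion): det(B) = a*(e*i - f*h) - b*(d*i - f*g) + c*(d*h - e*g), where the 3×3 is [[a, b, c], [d, e, f], [g, h, i]].
Minor M_00 = (9)*(13) - (9)*(-15) = 117 + 135 = 252.
Minor M_01 = (-5)*(13) - (9)*(-10) = -65 + 90 = 25.
Minor M_02 = (-5)*(-15) - (9)*(-10) = 75 + 90 = 165.
det(B) = (-6)*(252) - (-13)*(25) + (0)*(165) = -1512 + 325 + 0 = -1187.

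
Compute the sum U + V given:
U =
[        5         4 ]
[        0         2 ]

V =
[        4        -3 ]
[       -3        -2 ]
U + V =
[        9         1 ]
[       -3         0 ]

Matrix addition is elementwise: (U+V)[i][j] = U[i][j] + V[i][j].
  (U+V)[0][0] = (5) + (4) = 9
  (U+V)[0][1] = (4) + (-3) = 1
  (U+V)[1][0] = (0) + (-3) = -3
  (U+V)[1][1] = (2) + (-2) = 0
U + V =
[        9         1 ]
[       -3         0 ]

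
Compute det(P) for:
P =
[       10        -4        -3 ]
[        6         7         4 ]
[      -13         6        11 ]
det(P) = 621

Expand along row 0 (cofactor expansion): det(P) = a*(e*i - f*h) - b*(d*i - f*g) + c*(d*h - e*g), where the 3×3 is [[a, b, c], [d, e, f], [g, h, i]].
Minor M_00 = (7)*(11) - (4)*(6) = 77 - 24 = 53.
Minor M_01 = (6)*(11) - (4)*(-13) = 66 + 52 = 118.
Minor M_02 = (6)*(6) - (7)*(-13) = 36 + 91 = 127.
det(P) = (10)*(53) - (-4)*(118) + (-3)*(127) = 530 + 472 - 381 = 621.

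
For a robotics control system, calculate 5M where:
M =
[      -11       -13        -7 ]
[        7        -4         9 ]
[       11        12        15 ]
5M =
[      -55       -65       -35 ]
[       35       -20        45 ]
[       55        60        75 ]

Scalar multiplication is elementwise: (5M)[i][j] = 5 * M[i][j].
  (5M)[0][0] = 5 * (-11) = -55
  (5M)[0][1] = 5 * (-13) = -65
  (5M)[0][2] = 5 * (-7) = -35
  (5M)[1][0] = 5 * (7) = 35
  (5M)[1][1] = 5 * (-4) = -20
  (5M)[1][2] = 5 * (9) = 45
  (5M)[2][0] = 5 * (11) = 55
  (5M)[2][1] = 5 * (12) = 60
  (5M)[2][2] = 5 * (15) = 75
5M =
[      -55       -65       -35 ]
[       35       -20        45 ]
[       55        60        75 ]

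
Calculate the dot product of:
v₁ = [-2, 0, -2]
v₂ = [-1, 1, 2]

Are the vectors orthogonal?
-2, No

The dot product is the sum of products of corresponding components.
v₁·v₂ = (-2)*(-1) + (0)*(1) + (-2)*(2) = 2 + 0 - 4 = -2.
Two vectors are orthogonal iff their dot product is 0; here the dot product is -2, so the vectors are not orthogonal.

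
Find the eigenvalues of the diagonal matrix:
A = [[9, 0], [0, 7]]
λ₁ = 9, λ₂ = 7

The characteristic polynomial of A is det(A - λI) = (9 - λ)(7 - λ) = 0.
The roots are λ = 9 and λ = 7, so the eigenvalues are the diagonal entries.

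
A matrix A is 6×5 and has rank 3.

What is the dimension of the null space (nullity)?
2

The rank-nullity theorem for an m×n matrix states:
rank(A) + nullity(A) = n (the number of columns).
Here n = 5 and rank(A) = 3, so nullity(A) = 5 - 3 = 2.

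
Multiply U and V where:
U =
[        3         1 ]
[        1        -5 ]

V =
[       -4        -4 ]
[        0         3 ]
UV =
[      -12        -9 ]
[       -4       -19 ]

Matrix multiplication: (UV)[i][j] = sum over k of U[i][k] * V[k][j].
  (UV)[0][0] = (3)*(-4) + (1)*(0) = -12
  (UV)[0][1] = (3)*(-4) + (1)*(3) = -9
  (UV)[1][0] = (1)*(-4) + (-5)*(0) = -4
  (UV)[1][1] = (1)*(-4) + (-5)*(3) = -19
UV =
[      -12        -9 ]
[       -4       -19 ]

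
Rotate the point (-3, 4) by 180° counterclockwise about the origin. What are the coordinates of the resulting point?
(3, -4)

Rotation matrix R(θ) = [[cos θ, -sin θ], [sin θ, cos θ]]; for θ = 180°:
R = [[-1, 0], [0, -1]]
Result: R × [-3, 4]ᵀ = [-1·-3 + (0)·4, 0·-3 + (-1)·4]ᵀ = (3, -4)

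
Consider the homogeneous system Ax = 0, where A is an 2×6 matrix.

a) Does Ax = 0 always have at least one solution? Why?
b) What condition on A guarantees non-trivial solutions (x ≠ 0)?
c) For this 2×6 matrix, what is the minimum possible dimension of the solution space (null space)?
a) Yes, x = 0 is always a solution. b) When A has linearly dependent columns (rank < n). c) Minimum nullity = 4.

a) x = 0 satisfies A·0 = 0, so the zero vector is always a solution.
b) Non-trivial solutions exist iff the columns of A are linearly dependent, equivalently rank(A) < n (the number of columns).
c) By rank-nullity, rank(A) + nullity(A) = n = 6. Since A has only 2 rows, rank(A) ≤ 2, so nullity(A) ≥ 6 - 2 = 4.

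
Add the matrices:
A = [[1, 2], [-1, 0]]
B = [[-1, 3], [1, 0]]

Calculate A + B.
[[0, 5], [0, 0]]

Add corresponding elements:
(1)+(-1)=0
(2)+(3)=5
(-1)+(1)=0
(0)+(0)=0
A + B = [[0, 5], [0, 0]]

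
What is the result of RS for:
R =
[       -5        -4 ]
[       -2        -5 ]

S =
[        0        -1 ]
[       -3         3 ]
RS =
[       12        -7 ]
[       15       -13 ]

Matrix multiplication: (RS)[i][j] = sum over k of R[i][k] * S[k][j].
  (RS)[0][0] = (-5)*(0) + (-4)*(-3) = 12
  (RS)[0][1] = (-5)*(-1) + (-4)*(3) = -7
  (RS)[1][0] = (-2)*(0) + (-5)*(-3) = 15
  (RS)[1][1] = (-2)*(-1) + (-5)*(3) = -13
RS =
[       12        -7 ]
[       15       -13 ]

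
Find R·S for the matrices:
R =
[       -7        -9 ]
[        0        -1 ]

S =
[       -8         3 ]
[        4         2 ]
RS =
[       20       -39 ]
[       -4        -2 ]

Matrix multiplication: (RS)[i][j] = sum over k of R[i][k] * S[k][j].
  (RS)[0][0] = (-7)*(-8) + (-9)*(4) = 20
  (RS)[0][1] = (-7)*(3) + (-9)*(2) = -39
  (RS)[1][0] = (0)*(-8) + (-1)*(4) = -4
  (RS)[1][1] = (0)*(3) + (-1)*(2) = -2
RS =
[       20       -39 ]
[       -4        -2 ]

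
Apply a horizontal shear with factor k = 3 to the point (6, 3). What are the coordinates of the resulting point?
(15, 3)

Shear matrix for horizontal shear with factor k = 3:
[[1, 3], [0, 1]]
Result: (6, 3) → (15, 3)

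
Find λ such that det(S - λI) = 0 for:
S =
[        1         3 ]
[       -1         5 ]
λ = 2, 4

Solve det(S - λI) = 0. For a 2×2 matrix the characteristic equation is λ² - (trace)λ + det = 0.
trace(S) = a + d = 1 + 5 = 6.
det(S) = a*d - b*c = (1)*(5) - (3)*(-1) = 5 + 3 = 8.
Characteristic equation: λ² - (6)λ + (8) = 0.
Discriminant = (6)² - 4*(8) = 36 - 32 = 4.
λ = (6 ± √4) / 2 = (6 ± 2) / 2 = 2, 4.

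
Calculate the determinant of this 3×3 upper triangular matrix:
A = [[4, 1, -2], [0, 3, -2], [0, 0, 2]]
24

The determinant of a triangular matrix is the product of its diagonal entries (the off-diagonal entries above the diagonal do not affect it).
det(A) = (4) * (3) * (2) = 24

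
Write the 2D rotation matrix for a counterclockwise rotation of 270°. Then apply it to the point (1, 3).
R = [[0, 1], [-1, 0]]; R·(1, 3) = (3, -1)

Rotation matrix formula: R(θ) = [[cos θ, -sin θ], [sin θ, cos θ]]
For θ = 270°:
cos(270°) = 0
sin(270°) = -1
R = [[0, 1], [-1, 0]]
Apply to (1, 3): [0·1 + (1)·3, -1·1 + 0·3] = (3, -1)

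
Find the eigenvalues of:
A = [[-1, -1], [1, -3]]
λ = -2, -2

Solve det(A - λI) = 0. For a 2×2 matrix this is λ² - (trace)λ + det = 0.
trace(A) = -1 - 3 = -4.
det(A) = (-1)*(-3) - (-1)*(1) = 3 + 1 = 4.
Characteristic equation: λ² - (-4)λ + (4) = 0.
Discriminant: (-4)² - 4*(4) = 16 - 16 = 0.
Roots: λ = (-4 ± √0) / 2 = -2, -2.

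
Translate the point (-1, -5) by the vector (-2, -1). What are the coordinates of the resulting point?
(-3, -6)

Translation by (-2, -1):
x' = -1 + -2 = -3
y' = -5 + -1 = -6
Homogeneous matrix: [[1, 0, -2], [0, 1, -1], [0, 0, 1]]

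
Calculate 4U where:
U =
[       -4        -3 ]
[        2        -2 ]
4U =
[      -16       -12 ]
[        8        -8 ]

Scalar multiplication is elementwise: (4U)[i][j] = 4 * U[i][j].
  (4U)[0][0] = 4 * (-4) = -16
  (4U)[0][1] = 4 * (-3) = -12
  (4U)[1][0] = 4 * (2) = 8
  (4U)[1][1] = 4 * (-2) = -8
4U =
[      -16       -12 ]
[        8        -8 ]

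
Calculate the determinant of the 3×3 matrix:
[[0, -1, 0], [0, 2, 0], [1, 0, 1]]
0

Expansion along first row:
det = 0·det([[2,0],[0,1]]) - -1·det([[0,0],[1,1]]) + 0·det([[0,2],[1,0]])
    = 0·(2·1 - 0·0) - -1·(0·1 - 0·1) + 0·(0·0 - 2·1)
    = 0·2 - -1·0 + 0·-2
    = 0 + 0 + 0 = 0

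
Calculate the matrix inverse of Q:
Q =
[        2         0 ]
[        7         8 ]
det(Q) = 16
Q⁻¹ =
[      1/2         0 ]
[    -7/16       1/8 ]

For a 2×2 matrix Q = [[a, b], [c, d]] with det(Q) ≠ 0, Q⁻¹ = (1/det(Q)) * [[d, -b], [-c, a]].
det(Q) = (2)*(8) - (0)*(7) = 16 - 0 = 16.
Q⁻¹ = (1/16) * [[8, 0], [-7, 2]].
Dividing each entry by 16 and reducing:
Q⁻¹ =
[      1/2         0 ]
[    -7/16       1/8 ]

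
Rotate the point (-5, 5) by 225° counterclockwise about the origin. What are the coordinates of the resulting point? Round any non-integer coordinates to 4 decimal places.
(7.0711, 0.0000)

Rotation matrix R(θ) = [[cos θ, -sin θ], [sin θ, cos θ]]; for θ = 225°:
R = [[-√2/2, √2/2], [-√2/2, -√2/2]]
Result: R × [-5, 5]ᵀ = [-√2/2·-5 + (√2/2)·5, -√2/2·-5 + (-√2/2)·5]ᵀ = (7.0711, 0.0000)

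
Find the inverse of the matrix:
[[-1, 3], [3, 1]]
[[-1/10, 3/10], [3/10, 1/10]]

For [[a,b],[c,d]], inverse = (1/det)·[[d,-b],[-c,a]]
det = -1·1 - 3·3 = -10
Inverse = (1/-10)·[[1, -3], [-3, -1]]
        = [[-1/10, 3/10], [3/10, 1/10]]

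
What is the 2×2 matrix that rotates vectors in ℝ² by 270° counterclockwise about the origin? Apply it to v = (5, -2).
R = [[0, 1], [-1, 0]]; R·v = (-2, -5)

A counterclockwise rotation by angle θ in ℝ² has matrix R(θ) = [[cos θ, -sin θ], [sin θ, cos θ]].
For θ = 270°: cos θ = 0, sin θ = -1.
R(270°) = [[0, 1], [-1, 0]].
R·v = [0·5 + (1)·-2, -1·5 + 0·-2] = (-2, -5).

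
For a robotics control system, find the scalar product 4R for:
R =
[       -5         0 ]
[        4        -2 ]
4R =
[      -20         0 ]
[       16        -8 ]

Scalar multiplication is elementwise: (4R)[i][j] = 4 * R[i][j].
  (4R)[0][0] = 4 * (-5) = -20
  (4R)[0][1] = 4 * (0) = 0
  (4R)[1][0] = 4 * (4) = 16
  (4R)[1][1] = 4 * (-2) = -8
4R =
[      -20         0 ]
[       16        -8 ]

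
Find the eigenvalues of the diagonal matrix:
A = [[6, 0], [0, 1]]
λ₁ = 6, λ₂ = 1

The characteristic polynomial of A is det(A - λI) = (6 - λ)(1 - λ) = 0.
The roots are λ = 6 and λ = 1, so the eigenvalues are the diagonal entries.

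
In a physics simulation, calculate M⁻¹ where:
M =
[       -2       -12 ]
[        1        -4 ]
det(M) = 20
M⁻¹ =
[     -1/5       3/5 ]
[    -1/20     -1/10 ]

For a 2×2 matrix M = [[a, b], [c, d]] with det(M) ≠ 0, M⁻¹ = (1/det(M)) * [[d, -b], [-c, a]].
det(M) = (-2)*(-4) - (-12)*(1) = 8 + 12 = 20.
M⁻¹ = (1/20) * [[-4, 12], [-1, -2]].
Dividing each entry by 20 and reducing:
M⁻¹ =
[     -1/5       3/5 ]
[    -1/20     -1/10 ]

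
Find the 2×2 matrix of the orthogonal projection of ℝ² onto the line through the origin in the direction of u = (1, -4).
[[1/17, -4/17], [-4/17, 16/17]]

The orthogonal projection onto the line spanned by a nonzero vector u = (a, b) has matrix P = (u uᵀ) / (uᵀ u) = (1/(a² + b²)) · [[a², ab], [ab, b²]].
Here u = (1, -4), so a² + b² = 1 + 16 = 17.
P = (1/17) · [[1, -4], [-4, 16]] = [[1/17, -4/17], [-4/17, 16/17]].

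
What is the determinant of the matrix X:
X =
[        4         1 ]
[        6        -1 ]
det(X) = -10

For a 2×2 matrix [[a, b], [c, d]], det = a*d - b*c.
det(X) = (4)*(-1) - (1)*(6) = -4 - 6 = -10.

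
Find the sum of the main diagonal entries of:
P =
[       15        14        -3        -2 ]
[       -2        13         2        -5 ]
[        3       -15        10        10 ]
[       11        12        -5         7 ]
tr(P) = 15 + 13 + 10 + 7 = 45

The trace of a square matrix is the sum of its diagonal entries.
Diagonal entries of P: P[0][0] = 15, P[1][1] = 13, P[2][2] = 10, P[3][3] = 7.
tr(P) = 15 + 13 + 10 + 7 = 45.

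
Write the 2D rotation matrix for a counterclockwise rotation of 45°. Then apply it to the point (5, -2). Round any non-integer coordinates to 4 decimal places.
R = [[√2/2, -√2/2], [√2/2, √2/2]]; R·(5, -2) = (4.9497, 2.1213)

Rotation matrix formula: R(θ) = [[cos θ, -sin θ], [sin θ, cos θ]]
For θ = 45°:
cos(45°) = √2/2
sin(45°) = √2/2
R = [[√2/2, -√2/2], [√2/2, √2/2]]
Apply to (5, -2): [√2/2·5 + (-√2/2)·-2, √2/2·5 + √2/2·-2] = (4.9497, 2.1213)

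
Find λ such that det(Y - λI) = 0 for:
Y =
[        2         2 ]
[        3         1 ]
λ = -1, 4

Solve det(Y - λI) = 0. For a 2×2 matrix the characteristic equation is λ² - (trace)λ + det = 0.
trace(Y) = a + d = 2 + 1 = 3.
det(Y) = a*d - b*c = (2)*(1) - (2)*(3) = 2 - 6 = -4.
Characteristic equation: λ² - (3)λ + (-4) = 0.
Discriminant = (3)² - 4*(-4) = 9 + 16 = 25.
λ = (3 ± √25) / 2 = (3 ± 5) / 2 = -1, 4.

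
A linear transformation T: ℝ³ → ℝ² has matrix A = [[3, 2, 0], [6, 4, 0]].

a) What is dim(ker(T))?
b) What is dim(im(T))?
dim(ker) = 2, dim(im) = 1

Observe that row 2 = 2 × row 1 (so the rows are linearly dependent).
Thus rank(A) = 1 (only one linearly independent row).
dim(im(T)) = rank(A) = 1.
By the rank-nullity theorem applied to T: ℝ³ → ℝ², rank(A) + nullity(A) = 3 (the domain dimension), so dim(ker(T)) = 3 - 1 = 2.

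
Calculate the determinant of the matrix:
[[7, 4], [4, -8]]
-72

For a 2×2 matrix [[a, b], [c, d]], det = ad - bc
det = (7)(-8) - (4)(4) = -56 - 16 = -72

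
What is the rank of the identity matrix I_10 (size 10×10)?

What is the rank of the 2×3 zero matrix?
rank(I_10) = 10, rank(0) = 0

The identity I_10 has 10 columns that are the standard basis vectors e_1, …, e_10. These are linearly independent, so all 10 columns are pivots and rank(I_10) = 10.
The 2×3 zero matrix has every entry zero, so every row is the zero row and there are no pivots; rank(0) = 0.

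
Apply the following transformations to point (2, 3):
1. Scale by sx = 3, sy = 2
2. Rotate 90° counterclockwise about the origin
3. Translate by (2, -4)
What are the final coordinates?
(-4, 2)

Step 1: Scale → (6, 6)
Step 2: Rotate 90° → (-6, 6)
Step 3: Translate → (-4, 2)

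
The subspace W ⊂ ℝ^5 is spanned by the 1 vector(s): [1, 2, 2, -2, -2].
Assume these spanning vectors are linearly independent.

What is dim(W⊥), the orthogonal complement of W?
dim(W⊥) = 4

For any subspace W of ℝ^n, dim(W) + dim(W⊥) = n (the whole-space dimension).
Here the given 1 vectors are linearly independent, so dim(W) = 1.
Thus dim(W⊥) = n - dim(W) = 5 - 1 = 4.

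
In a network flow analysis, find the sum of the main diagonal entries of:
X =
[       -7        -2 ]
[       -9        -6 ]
tr(X) = -7 - 6 = -13

The trace of a square matrix is the sum of its diagonal entries.
Diagonal entries of X: X[0][0] = -7, X[1][1] = -6.
tr(X) = -7 - 6 = -13.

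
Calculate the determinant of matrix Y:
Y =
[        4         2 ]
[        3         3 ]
det(Y) = 6

For a 2×2 matrix [[a, b], [c, d]], det = a*d - b*c.
det(Y) = (4)*(3) - (2)*(3) = 12 - 6 = 6.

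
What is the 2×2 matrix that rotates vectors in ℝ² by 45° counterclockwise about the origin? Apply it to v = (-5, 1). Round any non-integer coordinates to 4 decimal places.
R = [[√2/2, -√2/2], [√2/2, √2/2]]; R·v = (-4.2426, -2.8284)

A counterclockwise rotation by angle θ in ℝ² has matrix R(θ) = [[cos θ, -sin θ], [sin θ, cos θ]].
For θ = 45°: cos θ = √2/2, sin θ = √2/2.
R(45°) = [[√2/2, -√2/2], [√2/2, √2/2]].
R·v = [√2/2·-5 + (-√2/2)·1, √2/2·-5 + √2/2·1] = (-4.2426, -2.8284).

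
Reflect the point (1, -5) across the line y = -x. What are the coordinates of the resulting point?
(5, -1)

Reflection across line y = -x: (1, -5) → (5, -1)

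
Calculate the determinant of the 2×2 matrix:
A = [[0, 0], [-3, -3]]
0

For A = [[a, b], [c, d]], det(A) = a*d - b*c.
det(A) = (0)*(-3) - (0)*(-3) = 0 - 0 = 0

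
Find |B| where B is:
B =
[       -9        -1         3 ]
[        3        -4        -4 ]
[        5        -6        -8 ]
det(B) = -70

Expand along row 0 (cofactor expansion): det(B) = a*(e*i - f*h) - b*(d*i - f*g) + c*(d*h - e*g), where the 3×3 is [[a, b, c], [d, e, f], [g, h, i]].
Minor M_00 = (-4)*(-8) - (-4)*(-6) = 32 - 24 = 8.
Minor M_01 = (3)*(-8) - (-4)*(5) = -24 + 20 = -4.
Minor M_02 = (3)*(-6) - (-4)*(5) = -18 + 20 = 2.
det(B) = (-9)*(8) - (-1)*(-4) + (3)*(2) = -72 - 4 + 6 = -70.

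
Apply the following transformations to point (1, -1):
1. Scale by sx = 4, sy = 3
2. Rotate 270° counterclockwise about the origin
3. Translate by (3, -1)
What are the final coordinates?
(0, -5)

Step 1: Scale → (4, -3)
Step 2: Rotate 270° → (-3, -4)
Step 3: Translate → (0, -5)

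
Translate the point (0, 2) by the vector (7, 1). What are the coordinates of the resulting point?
(7, 3)

Translation by (7, 1):
x' = 0 + 7 = 7
y' = 2 + 1 = 3
Homogeneous matrix: [[1, 0, 7], [0, 1, 1], [0, 0, 1]]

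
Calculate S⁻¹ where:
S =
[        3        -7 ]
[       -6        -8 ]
det(S) = -66
S⁻¹ =
[     4/33     -7/66 ]
[    -1/11     -1/22 ]

For a 2×2 matrix S = [[a, b], [c, d]] with det(S) ≠ 0, S⁻¹ = (1/det(S)) * [[d, -b], [-c, a]].
det(S) = (3)*(-8) - (-7)*(-6) = -24 - 42 = -66.
S⁻¹ = (1/-66) * [[-8, 7], [6, 3]].
Dividing each entry by -66 and reducing:
S⁻¹ =
[     4/33     -7/66 ]
[    -1/11     -1/22 ]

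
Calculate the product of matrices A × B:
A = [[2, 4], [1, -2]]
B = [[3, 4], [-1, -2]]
[[2, 0], [5, 8]]

Matrix multiplication:
C[0][0] = 2×3 + 4×-1 = 2
C[0][1] = 2×4 + 4×-2 = 0
C[1][0] = 1×3 + -2×-1 = 5
C[1][1] = 1×4 + -2×-2 = 8
Result: [[2, 0], [5, 8]]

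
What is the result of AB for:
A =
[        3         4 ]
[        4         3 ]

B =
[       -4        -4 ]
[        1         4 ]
AB =
[       -8         4 ]
[      -13        -4 ]

Matrix multiplication: (AB)[i][j] = sum over k of A[i][k] * B[k][j].
  (AB)[0][0] = (3)*(-4) + (4)*(1) = -8
  (AB)[0][1] = (3)*(-4) + (4)*(4) = 4
  (AB)[1][0] = (4)*(-4) + (3)*(1) = -13
  (AB)[1][1] = (4)*(-4) + (3)*(4) = -4
AB =
[       -8         4 ]
[      -13        -4 ]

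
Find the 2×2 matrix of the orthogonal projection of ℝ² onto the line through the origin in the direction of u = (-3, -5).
[[9/34, 15/34], [15/34, 25/34]]

The orthogonal projection onto the line spanned by a nonzero vector u = (a, b) has matrix P = (u uᵀ) / (uᵀ u) = (1/(a² + b²)) · [[a², ab], [ab, b²]].
Here u = (-3, -5), so a² + b² = 9 + 25 = 34.
P = (1/34) · [[9, 15], [15, 25]] = [[9/34, 15/34], [15/34, 25/34]].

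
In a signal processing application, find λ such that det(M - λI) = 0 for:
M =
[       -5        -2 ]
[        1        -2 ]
λ = -4, -3

Solve det(M - λI) = 0. For a 2×2 matrix the characteristic equation is λ² - (trace)λ + det = 0.
trace(M) = a + d = -5 - 2 = -7.
det(M) = a*d - b*c = (-5)*(-2) - (-2)*(1) = 10 + 2 = 12.
Characteristic equation: λ² - (-7)λ + (12) = 0.
Discriminant = (-7)² - 4*(12) = 49 - 48 = 1.
λ = (-7 ± √1) / 2 = (-7 ± 1) / 2 = -4, -3.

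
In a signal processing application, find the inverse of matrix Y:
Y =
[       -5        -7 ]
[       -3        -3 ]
det(Y) = -6
Y⁻¹ =
[      1/2      -7/6 ]
[     -1/2       5/6 ]

For a 2×2 matrix Y = [[a, b], [c, d]] with det(Y) ≠ 0, Y⁻¹ = (1/det(Y)) * [[d, -b], [-c, a]].
det(Y) = (-5)*(-3) - (-7)*(-3) = 15 - 21 = -6.
Y⁻¹ = (1/-6) * [[-3, 7], [3, -5]].
Dividing each entry by -6 and reducing:
Y⁻¹ =
[      1/2      -7/6 ]
[     -1/2       5/6 ]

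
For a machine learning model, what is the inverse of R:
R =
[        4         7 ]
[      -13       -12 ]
det(R) = 43
R⁻¹ =
[   -12/43     -7/43 ]
[    13/43      4/43 ]

For a 2×2 matrix R = [[a, b], [c, d]] with det(R) ≠ 0, R⁻¹ = (1/det(R)) * [[d, -b], [-c, a]].
det(R) = (4)*(-12) - (7)*(-13) = -48 + 91 = 43.
R⁻¹ = (1/43) * [[-12, -7], [13, 4]].
Dividing each entry by 43 and reducing:
R⁻¹ =
[   -12/43     -7/43 ]
[    13/43      4/43 ]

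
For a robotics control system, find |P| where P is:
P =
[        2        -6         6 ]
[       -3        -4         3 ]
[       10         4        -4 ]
det(P) = 68

Expand along row 0 (cofactor expansion): det(P) = a*(e*i - f*h) - b*(d*i - f*g) + c*(d*h - e*g), where the 3×3 is [[a, b, c], [d, e, f], [g, h, i]].
Minor M_00 = (-4)*(-4) - (3)*(4) = 16 - 12 = 4.
Minor M_01 = (-3)*(-4) - (3)*(10) = 12 - 30 = -18.
Minor M_02 = (-3)*(4) - (-4)*(10) = -12 + 40 = 28.
det(P) = (2)*(4) - (-6)*(-18) + (6)*(28) = 8 - 108 + 168 = 68.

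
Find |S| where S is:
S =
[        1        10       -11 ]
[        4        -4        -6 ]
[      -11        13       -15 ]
det(S) = 1310

Expand along row 0 (cofactor expansion): det(S) = a*(e*i - f*h) - b*(d*i - f*g) + c*(d*h - e*g), where the 3×3 is [[a, b, c], [d, e, f], [g, h, i]].
Minor M_00 = (-4)*(-15) - (-6)*(13) = 60 + 78 = 138.
Minor M_01 = (4)*(-15) - (-6)*(-11) = -60 - 66 = -126.
Minor M_02 = (4)*(13) - (-4)*(-11) = 52 - 44 = 8.
det(S) = (1)*(138) - (10)*(-126) + (-11)*(8) = 138 + 1260 - 88 = 1310.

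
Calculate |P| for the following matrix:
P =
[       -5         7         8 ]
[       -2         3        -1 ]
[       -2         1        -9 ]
det(P) = 50

Expand along row 0 (cofactor expansion): det(P) = a*(e*i - f*h) - b*(d*i - f*g) + c*(d*h - e*g), where the 3×3 is [[a, b, c], [d, e, f], [g, h, i]].
Minor M_00 = (3)*(-9) - (-1)*(1) = -27 + 1 = -26.
Minor M_01 = (-2)*(-9) - (-1)*(-2) = 18 - 2 = 16.
Minor M_02 = (-2)*(1) - (3)*(-2) = -2 + 6 = 4.
det(P) = (-5)*(-26) - (7)*(16) + (8)*(4) = 130 - 112 + 32 = 50.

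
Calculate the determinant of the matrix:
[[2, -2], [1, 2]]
6

For a 2×2 matrix [[a, b], [c, d]], det = ad - bc
det = (2)(2) - (-2)(1) = 4 - -2 = 6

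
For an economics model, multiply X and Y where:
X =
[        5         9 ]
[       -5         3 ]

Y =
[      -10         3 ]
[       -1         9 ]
XY =
[      -59        96 ]
[       47        12 ]

Matrix multiplication: (XY)[i][j] = sum over k of X[i][k] * Y[k][j].
  (XY)[0][0] = (5)*(-10) + (9)*(-1) = -59
  (XY)[0][1] = (5)*(3) + (9)*(9) = 96
  (XY)[1][0] = (-5)*(-10) + (3)*(-1) = 47
  (XY)[1][1] = (-5)*(3) + (3)*(9) = 12
XY =
[      -59        96 ]
[       47        12 ]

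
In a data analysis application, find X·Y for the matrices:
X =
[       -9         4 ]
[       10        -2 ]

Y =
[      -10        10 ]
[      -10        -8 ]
XY =
[       50      -122 ]
[      -80       116 ]

Matrix multiplication: (XY)[i][j] = sum over k of X[i][k] * Y[k][j].
  (XY)[0][0] = (-9)*(-10) + (4)*(-10) = 50
  (XY)[0][1] = (-9)*(10) + (4)*(-8) = -122
  (XY)[1][0] = (10)*(-10) + (-2)*(-10) = -80
  (XY)[1][1] = (10)*(10) + (-2)*(-8) = 116
XY =
[       50      -122 ]
[      -80       116 ]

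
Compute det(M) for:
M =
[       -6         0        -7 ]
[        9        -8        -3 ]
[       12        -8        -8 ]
det(M) = -408

Expand along row 0 (cofactor expansion): det(M) = a*(e*i - f*h) - b*(d*i - f*g) + c*(d*h - e*g), where the 3×3 is [[a, b, c], [d, e, f], [g, h, i]].
Minor M_00 = (-8)*(-8) - (-3)*(-8) = 64 - 24 = 40.
Minor M_01 = (9)*(-8) - (-3)*(12) = -72 + 36 = -36.
Minor M_02 = (9)*(-8) - (-8)*(12) = -72 + 96 = 24.
det(M) = (-6)*(40) - (0)*(-36) + (-7)*(24) = -240 + 0 - 168 = -408.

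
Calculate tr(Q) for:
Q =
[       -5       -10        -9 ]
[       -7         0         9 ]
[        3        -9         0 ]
tr(Q) = -5 + 0 + 0 = -5

The trace of a square matrix is the sum of its diagonal entries.
Diagonal entries of Q: Q[0][0] = -5, Q[1][1] = 0, Q[2][2] = 0.
tr(Q) = -5 + 0 + 0 = -5.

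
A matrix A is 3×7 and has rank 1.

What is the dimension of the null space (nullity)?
6

The rank-nullity theorem for an m×n matrix states:
rank(A) + nullity(A) = n (the number of columns).
Here n = 7 and rank(A) = 1, so nullity(A) = 7 - 1 = 6.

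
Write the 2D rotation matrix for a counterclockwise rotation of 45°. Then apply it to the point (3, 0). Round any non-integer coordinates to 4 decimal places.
R = [[√2/2, -√2/2], [√2/2, √2/2]]; R·(3, 0) = (2.1213, 2.1213)

Rotation matrix formula: R(θ) = [[cos θ, -sin θ], [sin θ, cos θ]]
For θ = 45°:
cos(45°) = √2/2
sin(45°) = √2/2
R = [[√2/2, -√2/2], [√2/2, √2/2]]
Apply to (3, 0): [√2/2·3 + (-√2/2)·0, √2/2·3 + √2/2·0] = (2.1213, 2.1213)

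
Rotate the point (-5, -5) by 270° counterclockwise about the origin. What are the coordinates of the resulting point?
(-5, 5)

Rotation matrix R(θ) = [[cos θ, -sin θ], [sin θ, cos θ]]; for θ = 270°:
R = [[0, 1], [-1, 0]]
Result: R × [-5, -5]ᵀ = [0·-5 + (1)·-5, -1·-5 + (0)·-5]ᵀ = (-5, 5)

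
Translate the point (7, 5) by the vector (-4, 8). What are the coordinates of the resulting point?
(3, 13)

Translation by (-4, 8):
x' = 7 + -4 = 3
y' = 5 + 8 = 13
Homogeneous matrix: [[1, 0, -4], [0, 1, 8], [0, 0, 1]]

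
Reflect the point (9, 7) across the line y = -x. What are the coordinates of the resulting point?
(-7, -9)

Reflection across line y = -x: (9, 7) → (-7, -9)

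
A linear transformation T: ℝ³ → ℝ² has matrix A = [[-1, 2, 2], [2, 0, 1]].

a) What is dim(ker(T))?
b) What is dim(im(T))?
dim(ker) = 1, dim(im) = 2

The two rows are not scalar multiples of one another (no single k satisfies row 2 = k × row 1), so they are linearly independent.
Thus rank(A) = 2.
dim(im(T)) = rank(A) = 2.
By the rank-nullity theorem applied to T: ℝ³ → ℝ², rank(A) + nullity(A) = 3 (the domain dimension), so dim(ker(T)) = 3 - 2 = 1.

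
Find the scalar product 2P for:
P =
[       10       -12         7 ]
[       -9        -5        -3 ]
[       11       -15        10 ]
2P =
[       20       -24        14 ]
[      -18       -10        -6 ]
[       22       -30        20 ]

Scalar multiplication is elementwise: (2P)[i][j] = 2 * P[i][j].
  (2P)[0][0] = 2 * (10) = 20
  (2P)[0][1] = 2 * (-12) = -24
  (2P)[0][2] = 2 * (7) = 14
  (2P)[1][0] = 2 * (-9) = -18
  (2P)[1][1] = 2 * (-5) = -10
  (2P)[1][2] = 2 * (-3) = -6
  (2P)[2][0] = 2 * (11) = 22
  (2P)[2][1] = 2 * (-15) = -30
  (2P)[2][2] = 2 * (10) = 20
2P =
[       20       -24        14 ]
[      -18       -10        -6 ]
[       22       -30        20 ]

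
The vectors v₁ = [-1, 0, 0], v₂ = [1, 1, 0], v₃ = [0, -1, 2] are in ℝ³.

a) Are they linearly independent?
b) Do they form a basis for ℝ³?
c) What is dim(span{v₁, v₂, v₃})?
Yes independent, yes basis, dim = 3

Stack v₁, v₂, v₃ as rows of a 3×3 matrix.
[[-1, 0, 0]; [1, 1, 0]; [0, -1, 2]] is already lower triangular with nonzero diagonal entries (-1, 1, 2), so its determinant is the product of the diagonal entries, det = (-1)·(1)·(2) = -2 ≠ 0, and the rows are linearly independent.
Three linearly independent vectors in ℝ³ form a basis for ℝ³, so dim(span{v₁,v₂,v₃}) = 3.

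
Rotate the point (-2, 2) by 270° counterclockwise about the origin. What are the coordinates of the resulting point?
(2, 2)

Rotation matrix R(θ) = [[cos θ, -sin θ], [sin θ, cos θ]]; for θ = 270°:
R = [[0, 1], [-1, 0]]
Result: R × [-2, 2]ᵀ = [0·-2 + (1)·2, -1·-2 + (0)·2]ᵀ = (2, 2)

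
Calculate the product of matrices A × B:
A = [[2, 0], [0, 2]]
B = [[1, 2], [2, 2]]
[[2, 4], [4, 4]]

Matrix multiplication:
C[0][0] = 2×1 + 0×2 = 2
C[0][1] = 2×2 + 0×2 = 4
C[1][0] = 0×1 + 2×2 = 4
C[1][1] = 0×2 + 2×2 = 4
Result: [[2, 4], [4, 4]]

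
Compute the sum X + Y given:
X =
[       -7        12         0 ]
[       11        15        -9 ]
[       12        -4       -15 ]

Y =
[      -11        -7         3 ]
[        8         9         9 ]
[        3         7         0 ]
X + Y =
[      -18         5         3 ]
[       19        24         0 ]
[       15         3       -15 ]

Matrix addition is elementwise: (X+Y)[i][j] = X[i][j] + Y[i][j].
  (X+Y)[0][0] = (-7) + (-11) = -18
  (X+Y)[0][1] = (12) + (-7) = 5
  (X+Y)[0][2] = (0) + (3) = 3
  (X+Y)[1][0] = (11) + (8) = 19
  (X+Y)[1][1] = (15) + (9) = 24
  (X+Y)[1][2] = (-9) + (9) = 0
  (X+Y)[2][0] = (12) + (3) = 15
  (X+Y)[2][1] = (-4) + (7) = 3
  (X+Y)[2][2] = (-15) + (0) = -15
X + Y =
[      -18         5         3 ]
[       19        24         0 ]
[       15         3       -15 ]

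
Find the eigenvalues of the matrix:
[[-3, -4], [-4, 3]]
λ = -5 and λ = 5

Characteristic equation: det(A - λI) = 0
λ² - (trace)λ + (det) = 0
λ² - (0)λ + (-25) = 0
λ² - 0λ - 25 = 0
Solving: λ = -5, 5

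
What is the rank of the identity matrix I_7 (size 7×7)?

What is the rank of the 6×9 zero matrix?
rank(I_7) = 7, rank(0) = 0

The identity I_7 has 7 columns that are the standard basis vectors e_1, …, e_7. These are linearly independent, so all 7 columns are pivots and rank(I_7) = 7.
The 6×9 zero matrix has every entry zero, so every row is the zero row and there are no pivots; rank(0) = 0.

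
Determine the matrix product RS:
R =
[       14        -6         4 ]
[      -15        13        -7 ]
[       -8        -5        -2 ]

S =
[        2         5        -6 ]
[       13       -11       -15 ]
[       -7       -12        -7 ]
RS =
[      -78        88       -22 ]
[      188      -134       -56 ]
[      -67        39       137 ]

Matrix multiplication: (RS)[i][j] = sum over k of R[i][k] * S[k][j].
  (RS)[0][0] = (14)*(2) + (-6)*(13) + (4)*(-7) = -78
  (RS)[0][1] = (14)*(5) + (-6)*(-11) + (4)*(-12) = 88
  (RS)[0][2] = (14)*(-6) + (-6)*(-15) + (4)*(-7) = -22
  (RS)[1][0] = (-15)*(2) + (13)*(13) + (-7)*(-7) = 188
  (RS)[1][1] = (-15)*(5) + (13)*(-11) + (-7)*(-12) = -134
  (RS)[1][2] = (-15)*(-6) + (13)*(-15) + (-7)*(-7) = -56
  (RS)[2][0] = (-8)*(2) + (-5)*(13) + (-2)*(-7) = -67
  (RS)[2][1] = (-8)*(5) + (-5)*(-11) + (-2)*(-12) = 39
  (RS)[2][2] = (-8)*(-6) + (-5)*(-15) + (-2)*(-7) = 137
RS =
[      -78        88       -22 ]
[      188      -134       -56 ]
[      -67        39       137 ]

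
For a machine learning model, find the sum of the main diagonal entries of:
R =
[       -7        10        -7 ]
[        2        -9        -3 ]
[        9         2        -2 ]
tr(R) = -7 - 9 - 2 = -18

The trace of a square matrix is the sum of its diagonal entries.
Diagonal entries of R: R[0][0] = -7, R[1][1] = -9, R[2][2] = -2.
tr(R) = -7 - 9 - 2 = -18.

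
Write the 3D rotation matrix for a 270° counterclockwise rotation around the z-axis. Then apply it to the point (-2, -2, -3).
R = [[0, 1, 0], [-1, 0, 0], [0, 0, 1]]; R·(-2, -2, -3) = (-2, 2, -3)

Rotation matrix for 270° around z-axis:
cos(270°) = 0, sin(270°) = -1
R = [[0, 1, 0], [-1, 0, 0], [0, 0, 1]]
Apply to (-2, -2, -3): R·[-2, -2, -3]ᵀ = (-2, 2, -3)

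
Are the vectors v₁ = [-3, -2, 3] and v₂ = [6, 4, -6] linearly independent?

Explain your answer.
No, linearly dependent (v₂ = -2·v₁)

Check whether there is a scalar k with v₂ = k·v₁.
Comparing components, k = -2 satisfies -2·[-3, -2, 3] = [6, 4, -6].
Since v₂ is a scalar multiple of v₁, the two vectors are linearly dependent.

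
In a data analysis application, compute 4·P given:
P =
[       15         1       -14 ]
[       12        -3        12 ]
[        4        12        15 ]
4P =
[       60         4       -56 ]
[       48       -12        48 ]
[       16        48        60 ]

Scalar multiplication is elementwise: (4P)[i][j] = 4 * P[i][j].
  (4P)[0][0] = 4 * (15) = 60
  (4P)[0][1] = 4 * (1) = 4
  (4P)[0][2] = 4 * (-14) = -56
  (4P)[1][0] = 4 * (12) = 48
  (4P)[1][1] = 4 * (-3) = -12
  (4P)[1][2] = 4 * (12) = 48
  (4P)[2][0] = 4 * (4) = 16
  (4P)[2][1] = 4 * (12) = 48
  (4P)[2][2] = 4 * (15) = 60
4P =
[       60         4       -56 ]
[       48       -12        48 ]
[       16        48        60 ]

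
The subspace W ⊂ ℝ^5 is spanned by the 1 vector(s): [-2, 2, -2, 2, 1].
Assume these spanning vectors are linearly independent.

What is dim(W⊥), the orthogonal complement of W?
dim(W⊥) = 4

For any subspace W of ℝ^n, dim(W) + dim(W⊥) = n (the whole-space dimension).
Here the given 1 vectors are linearly independent, so dim(W) = 1.
Thus dim(W⊥) = n - dim(W) = 5 - 1 = 4.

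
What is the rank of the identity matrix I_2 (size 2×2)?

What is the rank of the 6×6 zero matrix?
rank(I_2) = 2, rank(0) = 0

The identity I_2 has 2 columns that are the standard basis vectors e_1, …, e_2. These are linearly independent, so all 2 columns are pivots and rank(I_2) = 2.
The 6×6 zero matrix has every entry zero, so every row is the zero row and there are no pivots; rank(0) = 0.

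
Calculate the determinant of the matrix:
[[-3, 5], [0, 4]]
-12

For a 2×2 matrix [[a, b], [c, d]], det = ad - bc
det = (-3)(4) - (5)(0) = -12 - 0 = -12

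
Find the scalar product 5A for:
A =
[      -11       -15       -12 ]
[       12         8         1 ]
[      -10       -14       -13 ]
5A =
[      -55       -75       -60 ]
[       60        40         5 ]
[      -50       -70       -65 ]

Scalar multiplication is elementwise: (5A)[i][j] = 5 * A[i][j].
  (5A)[0][0] = 5 * (-11) = -55
  (5A)[0][1] = 5 * (-15) = -75
  (5A)[0][2] = 5 * (-12) = -60
  (5A)[1][0] = 5 * (12) = 60
  (5A)[1][1] = 5 * (8) = 40
  (5A)[1][2] = 5 * (1) = 5
  (5A)[2][0] = 5 * (-10) = -50
  (5A)[2][1] = 5 * (-14) = -70
  (5A)[2][2] = 5 * (-13) = -65
5A =
[      -55       -75       -60 ]
[       60        40         5 ]
[      -50       -70       -65 ]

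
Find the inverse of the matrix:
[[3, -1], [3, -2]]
[[2/3, -1/3], [1, -1]]

For [[a,b],[c,d]], inverse = (1/det)·[[d,-b],[-c,a]]
det = 3·-2 - -1·3 = -3
Inverse = (1/-3)·[[-2, 1], [-3, 3]]
        = [[2/3, -1/3], [1, -1]]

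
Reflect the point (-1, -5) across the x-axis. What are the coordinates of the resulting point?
(-1, 5)

Reflection across x-axis: (-1, -5) → (-1, 5)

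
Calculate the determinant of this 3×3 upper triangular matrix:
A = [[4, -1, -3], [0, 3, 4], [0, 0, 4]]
48

The determinant of a triangular matrix is the product of its diagonal entries (the off-diagonal entries above the diagonal do not affect it).
det(A) = (4) * (3) * (4) = 48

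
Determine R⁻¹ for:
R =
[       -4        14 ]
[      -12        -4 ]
det(R) = 184
R⁻¹ =
[    -1/46     -7/92 ]
[     3/46     -1/46 ]

For a 2×2 matrix R = [[a, b], [c, d]] with det(R) ≠ 0, R⁻¹ = (1/det(R)) * [[d, -b], [-c, a]].
det(R) = (-4)*(-4) - (14)*(-12) = 16 + 168 = 184.
R⁻¹ = (1/184) * [[-4, -14], [12, -4]].
Dividing each entry by 184 and reducing:
R⁻¹ =
[    -1/46     -7/92 ]
[     3/46     -1/46 ]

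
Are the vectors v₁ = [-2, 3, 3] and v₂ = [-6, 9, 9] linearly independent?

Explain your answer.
No, linearly dependent (v₂ = 3·v₁)

Check whether there is a scalar k with v₂ = k·v₁.
Comparing components, k = 3 satisfies 3·[-2, 3, 3] = [-6, 9, 9].
Since v₂ is a scalar multiple of v₁, the two vectors are linearly dependent.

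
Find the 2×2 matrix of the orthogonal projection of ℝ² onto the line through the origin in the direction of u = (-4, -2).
[[4/5, 2/5], [2/5, 1/5]]

The orthogonal projection onto the line spanned by a nonzero vector u = (a, b) has matrix P = (u uᵀ) / (uᵀ u) = (1/(a² + b²)) · [[a², ab], [ab, b²]].
Here u = (-4, -2), so a² + b² = 16 + 4 = 20.
P = (1/20) · [[16, 8], [8, 4]] = [[4/5, 2/5], [2/5, 1/5]].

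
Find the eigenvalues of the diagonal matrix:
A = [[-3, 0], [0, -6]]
λ₁ = -3, λ₂ = -6

The characteristic polynomial of A is det(A - λI) = (-3 - λ)(-6 - λ) = 0.
The roots are λ = -3 and λ = -6, so the eigenvalues are the diagonal entries.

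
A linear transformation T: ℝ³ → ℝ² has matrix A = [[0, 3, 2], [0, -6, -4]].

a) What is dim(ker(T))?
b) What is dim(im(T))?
dim(ker) = 2, dim(im) = 1

Observe that row 2 = -2 × row 1 (so the rows are linearly dependent).
Thus rank(A) = 1 (only one linearly independent row).
dim(im(T)) = rank(A) = 1.
By the rank-nullity theorem applied to T: ℝ³ → ℝ², rank(A) + nullity(A) = 3 (the domain dimension), so dim(ker(T)) = 3 - 1 = 2.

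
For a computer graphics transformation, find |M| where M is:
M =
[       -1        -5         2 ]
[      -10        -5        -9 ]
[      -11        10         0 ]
det(M) = -895

Expand along row 0 (cofactor expansion): det(M) = a*(e*i - f*h) - b*(d*i - f*g) + c*(d*h - e*g), where the 3×3 is [[a, b, c], [d, e, f], [g, h, i]].
Minor M_00 = (-5)*(0) - (-9)*(10) = 0 + 90 = 90.
Minor M_01 = (-10)*(0) - (-9)*(-11) = 0 - 99 = -99.
Minor M_02 = (-10)*(10) - (-5)*(-11) = -100 - 55 = -155.
det(M) = (-1)*(90) - (-5)*(-99) + (2)*(-155) = -90 - 495 - 310 = -895.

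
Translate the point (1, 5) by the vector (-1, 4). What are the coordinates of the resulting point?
(0, 9)

Translation by (-1, 4):
x' = 1 + -1 = 0
y' = 5 + 4 = 9
Homogeneous matrix: [[1, 0, -1], [0, 1, 4], [0, 0, 1]]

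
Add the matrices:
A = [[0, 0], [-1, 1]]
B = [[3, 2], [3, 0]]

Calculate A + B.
[[3, 2], [2, 1]]

Add corresponding elements:
(0)+(3)=3
(0)+(2)=2
(-1)+(3)=2
(1)+(0)=1
A + B = [[3, 2], [2, 1]]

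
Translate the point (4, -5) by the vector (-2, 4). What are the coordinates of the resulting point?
(2, -1)

Translation by (-2, 4):
x' = 4 + -2 = 2
y' = -5 + 4 = -1
Homogeneous matrix: [[1, 0, -2], [0, 1, 4], [0, 0, 1]]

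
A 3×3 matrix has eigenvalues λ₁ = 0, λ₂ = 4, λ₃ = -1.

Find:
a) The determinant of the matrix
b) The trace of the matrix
det = 0, trace = 3

Two standard eigenvalue identities:
- det(A) equals the product of the eigenvalues (counted with multiplicity).
- trace(A) equals the sum of the eigenvalues.
det(A) = (0)*(4)*(-1) = 0.
trace(A) = 0 + 4 - 1 = 3.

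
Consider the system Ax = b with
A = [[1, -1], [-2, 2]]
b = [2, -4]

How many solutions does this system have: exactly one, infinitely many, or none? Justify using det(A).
Infinitely many solutions

det(A) = (1)*(2) - (-1)*(-2) = 0, so A is singular (column 2 is -1 times column 1).
b = [2, -4] = 2 * column 1 of A, so b lies in the column space of A.
A singular matrix whose right-hand side is in its column space gives a 1-parameter family of solutions — infinitely many.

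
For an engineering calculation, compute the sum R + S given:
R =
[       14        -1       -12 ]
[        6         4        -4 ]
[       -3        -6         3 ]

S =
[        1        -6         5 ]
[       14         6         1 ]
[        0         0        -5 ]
R + S =
[       15        -7        -7 ]
[       20        10        -3 ]
[       -3        -6        -2 ]

Matrix addition is elementwise: (R+S)[i][j] = R[i][j] + S[i][j].
  (R+S)[0][0] = (14) + (1) = 15
  (R+S)[0][1] = (-1) + (-6) = -7
  (R+S)[0][2] = (-12) + (5) = -7
  (R+S)[1][0] = (6) + (14) = 20
  (R+S)[1][1] = (4) + (6) = 10
  (R+S)[1][2] = (-4) + (1) = -3
  (R+S)[2][0] = (-3) + (0) = -3
  (R+S)[2][1] = (-6) + (0) = -6
  (R+S)[2][2] = (3) + (-5) = -2
R + S =
[       15        -7        -7 ]
[       20        10        -3 ]
[       -3        -6        -2 ]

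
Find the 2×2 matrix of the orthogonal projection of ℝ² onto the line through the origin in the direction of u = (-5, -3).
[[25/34, 15/34], [15/34, 9/34]]

The orthogonal projection onto the line spanned by a nonzero vector u = (a, b) has matrix P = (u uᵀ) / (uᵀ u) = (1/(a² + b²)) · [[a², ab], [ab, b²]].
Here u = (-5, -3), so a² + b² = 25 + 9 = 34.
P = (1/34) · [[25, 15], [15, 9]] = [[25/34, 15/34], [15/34, 9/34]].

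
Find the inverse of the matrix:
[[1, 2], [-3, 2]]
[[1/4, -1/4], [3/8, 1/8]]

For [[a,b],[c,d]], inverse = (1/det)·[[d,-b],[-c,a]]
det = 1·2 - 2·-3 = 8
Inverse = (1/8)·[[2, -2], [3, 1]]
        = [[1/4, -1/4], [3/8, 1/8]]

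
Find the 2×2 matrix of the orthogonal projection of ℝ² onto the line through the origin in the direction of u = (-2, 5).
[[4/29, -10/29], [-10/29, 25/29]]

The orthogonal projection onto the line spanned by a nonzero vector u = (a, b) has matrix P = (u uᵀ) / (uᵀ u) = (1/(a² + b²)) · [[a², ab], [ab, b²]].
Here u = (-2, 5), so a² + b² = 4 + 25 = 29.
P = (1/29) · [[4, -10], [-10, 25]] = [[4/29, -10/29], [-10/29, 25/29]].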